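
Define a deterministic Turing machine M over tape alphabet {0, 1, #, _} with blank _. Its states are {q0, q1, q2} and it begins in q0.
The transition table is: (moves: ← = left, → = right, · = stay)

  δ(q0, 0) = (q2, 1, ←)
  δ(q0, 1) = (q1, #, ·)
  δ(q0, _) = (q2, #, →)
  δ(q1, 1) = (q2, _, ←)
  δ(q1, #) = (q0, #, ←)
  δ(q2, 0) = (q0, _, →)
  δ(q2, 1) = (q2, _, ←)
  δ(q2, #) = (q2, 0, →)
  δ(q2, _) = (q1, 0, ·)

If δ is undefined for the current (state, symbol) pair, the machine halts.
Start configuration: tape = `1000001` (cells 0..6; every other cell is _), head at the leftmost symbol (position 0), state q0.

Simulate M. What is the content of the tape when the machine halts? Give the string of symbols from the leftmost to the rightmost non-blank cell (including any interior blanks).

#0010001

state=q0 head=0 tape=_[1]000001   (q0,1)→(q1,#,·)
state=q1 head=0 tape=_[#]000001   (q1,#)→(q0,#,←)
state=q0 head=-1 tape=[_]#000001   (q0,_)→(q2,#,→)
state=q2 head=0 tape=#[#]000001   (q2,#)→(q2,0,→)
state=q2 head=1 tape=#0[0]00001   (q2,0)→(q0,_,→)
state=q0 head=2 tape=#0_[0]0001   (q0,0)→(q2,1,←)
state=q2 head=1 tape=#0[_]10001   (q2,_)→(q1,0,·)
state=q1 head=1 tape=#0[0]10001
The non-blank tape span at halt is #0010001.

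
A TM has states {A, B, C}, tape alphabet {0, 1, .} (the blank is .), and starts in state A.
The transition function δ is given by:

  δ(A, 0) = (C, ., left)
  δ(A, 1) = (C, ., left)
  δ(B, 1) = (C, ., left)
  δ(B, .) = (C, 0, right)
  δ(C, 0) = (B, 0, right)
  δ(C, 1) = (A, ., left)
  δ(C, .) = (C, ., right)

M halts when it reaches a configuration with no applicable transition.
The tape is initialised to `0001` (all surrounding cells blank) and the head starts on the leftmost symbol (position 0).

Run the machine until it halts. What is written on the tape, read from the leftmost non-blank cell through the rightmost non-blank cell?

001

state=A head=0 tape=.[0]001   (A,0)→(C,.,left)
state=C head=-1 tape=[.].001   (C,.)→(C,.,right)
state=C head=0 tape=.[.]001   (C,.)→(C,.,right)
state=C head=1 tape=..[0]01   (C,0)→(B,0,right)
state=B head=2 tape=..0[0]1
The non-blank tape span at halt is 001.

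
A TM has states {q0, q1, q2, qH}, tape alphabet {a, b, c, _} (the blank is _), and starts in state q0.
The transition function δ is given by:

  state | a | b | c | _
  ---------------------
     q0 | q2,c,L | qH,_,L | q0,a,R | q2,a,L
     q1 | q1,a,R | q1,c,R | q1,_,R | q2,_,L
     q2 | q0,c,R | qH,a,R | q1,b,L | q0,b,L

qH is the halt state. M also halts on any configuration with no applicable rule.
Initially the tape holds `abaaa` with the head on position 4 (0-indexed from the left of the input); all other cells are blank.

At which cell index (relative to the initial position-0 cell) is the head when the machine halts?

state=q0 head=4 tape=abaa[a]__   (q0,a)→(q2,c,L)
state=q2 head=3 tape=aba[a]c__   (q2,a)→(q0,c,R)
state=q0 head=4 tape=abac[c]__   (q0,c)→(q0,a,R)
state=q0 head=5 tape=abaca[_]_   (q0,_)→(q2,a,L)
state=q2 head=4 tape=abac[a]a_   (q2,a)→(q0,c,R)
state=q0 head=5 tape=abacc[a]_   (q0,a)→(q2,c,L)
state=q2 head=4 tape=abac[c]c_   (q2,c)→(q1,b,L)
state=q1 head=3 tape=aba[c]bc_   (q1,c)→(q1,_,R)
state=q1 head=4 tape=aba_[b]c_   (q1,b)→(q1,c,R)
state=q1 head=5 tape=aba_c[c]_   (q1,c)→(q1,_,R)
state=q1 head=6 tape=aba_c_[_]   (q1,_)→(q2,_,L)
state=q2 head=5 tape=aba_c[_]_   (q2,_)→(q0,b,L)
state=q0 head=4 tape=aba_[c]b_   (q0,c)→(q0,a,R)
state=q0 head=5 tape=aba_a[b]_   (q0,b)→(qH,_,L)
state=qH head=4 tape=aba_[a]__
At halt the head is at cell 4.

4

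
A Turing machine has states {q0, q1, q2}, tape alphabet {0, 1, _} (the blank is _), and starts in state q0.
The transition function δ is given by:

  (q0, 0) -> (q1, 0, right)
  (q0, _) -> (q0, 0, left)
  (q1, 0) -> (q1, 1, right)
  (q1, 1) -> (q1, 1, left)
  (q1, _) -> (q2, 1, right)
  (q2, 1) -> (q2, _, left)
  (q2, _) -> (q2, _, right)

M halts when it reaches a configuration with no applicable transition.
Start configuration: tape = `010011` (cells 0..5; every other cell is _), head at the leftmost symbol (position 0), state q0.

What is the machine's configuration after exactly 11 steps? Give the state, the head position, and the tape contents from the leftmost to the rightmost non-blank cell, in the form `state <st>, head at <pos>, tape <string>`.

state q2, head at 1, tape 10011

state=q0 head=0 tape=__[0]10011   (q0,0)→(q1,0,right)
state=q1 head=1 tape=__0[1]0011   (q1,1)→(q1,1,left)
state=q1 head=0 tape=__[0]10011   (q1,0)→(q1,1,right)
state=q1 head=1 tape=__1[1]0011   (q1,1)→(q1,1,left)
state=q1 head=0 tape=__[1]10011   (q1,1)→(q1,1,left)
state=q1 head=-1 tape=_[_]110011   (q1,_)→(q2,1,right)
state=q2 head=0 tape=_1[1]10011   (q2,1)→(q2,_,left)
state=q2 head=-1 tape=_[1]_10011   (q2,1)→(q2,_,left)
state=q2 head=-2 tape=[_]__10011   (q2,_)→(q2,_,right)
state=q2 head=-1 tape=_[_]_10011   (q2,_)→(q2,_,right)
state=q2 head=0 tape=__[_]10011   (q2,_)→(q2,_,right)
state=q2 head=1 tape=___[1]0011
After 11 steps: state q2, head at 1, tape 10011.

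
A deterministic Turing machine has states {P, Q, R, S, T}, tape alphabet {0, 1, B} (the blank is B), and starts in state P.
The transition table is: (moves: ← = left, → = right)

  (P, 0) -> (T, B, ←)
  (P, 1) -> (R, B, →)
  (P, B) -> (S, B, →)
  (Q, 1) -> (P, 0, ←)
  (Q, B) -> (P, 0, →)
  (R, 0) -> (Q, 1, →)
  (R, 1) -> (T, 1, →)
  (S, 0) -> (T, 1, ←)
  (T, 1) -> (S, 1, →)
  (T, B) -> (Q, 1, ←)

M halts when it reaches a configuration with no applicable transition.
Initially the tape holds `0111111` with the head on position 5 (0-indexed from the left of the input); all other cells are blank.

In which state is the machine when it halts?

S

P | 01111[1]1BBBB   read 1 → write B, move →, go to R
R | 01111B[1]BBBB   read 1 → write 1, move →, go to T
T | 01111B1[B]BBB   read B → write 1, move ←, go to Q
Q | 01111B[1]1BBB   read 1 → write 0, move ←, go to P
P | 01111[B]01BBB   read B → write B, move →, go to S
S | 01111B[0]1BBB   read 0 → write 1, move ←, go to T
T | 01111[B]11BBB   read B → write 1, move ←, go to Q
Q | 0111[1]111BBB   read 1 → write 0, move ←, go to P
P | 011[1]0111BBB   read 1 → write B, move →, go to R
R | 011B[0]111BBB   read 0 → write 1, move →, go to Q
Q | 011B1[1]11BBB   read 1 → write 0, move ←, go to P
P | 011B[1]011BBB   read 1 → write B, move →, go to R
R | 011BB[0]11BBB   read 0 → write 1, move →, go to Q
Q | 011BB1[1]1BBB   read 1 → write 0, move ←, go to P
P | 011BB[1]01BBB   read 1 → write B, move →, go to R
R | 011BBB[0]1BBB   read 0 → write 1, move →, go to Q
Q | 011BBB1[1]BBB   read 1 → write 0, move ←, go to P
P | 011BBB[1]0BBB   read 1 → write B, move →, go to R
R | 011BBBB[0]BBB   read 0 → write 1, move →, go to Q
Q | 011BBBB1[B]BB   read B → write 0, move →, go to P
P | 011BBBB10[B]B   read B → write B, move →, go to S
S | 011BBBB10B[B]
No transition is defined for (S, B); M halts in state S.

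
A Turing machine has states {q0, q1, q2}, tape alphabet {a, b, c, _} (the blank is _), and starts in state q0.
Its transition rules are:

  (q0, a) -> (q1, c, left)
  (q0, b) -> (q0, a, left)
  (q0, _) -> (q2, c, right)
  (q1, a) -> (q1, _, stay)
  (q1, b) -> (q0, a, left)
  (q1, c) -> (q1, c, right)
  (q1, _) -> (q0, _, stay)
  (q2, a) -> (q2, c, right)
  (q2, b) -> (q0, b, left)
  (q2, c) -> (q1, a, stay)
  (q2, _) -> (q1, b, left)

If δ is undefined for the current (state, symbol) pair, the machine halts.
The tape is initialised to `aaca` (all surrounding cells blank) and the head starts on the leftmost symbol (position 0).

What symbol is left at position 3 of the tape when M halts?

c

state=q0 head=0 tape=_[a]aca_   (q0,a)→(q1,c,left)
state=q1 head=-1 tape=[_]caca_   (q1,_)→(q0,_,stay)
state=q0 head=-1 tape=[_]caca_   (q0,_)→(q2,c,right)
state=q2 head=0 tape=c[c]aca_   (q2,c)→(q1,a,stay)
state=q1 head=0 tape=c[a]aca_   (q1,a)→(q1,_,stay)
state=q1 head=0 tape=c[_]aca_   (q1,_)→(q0,_,stay)
state=q0 head=0 tape=c[_]aca_   (q0,_)→(q2,c,right)
state=q2 head=1 tape=cc[a]ca_   (q2,a)→(q2,c,right)
state=q2 head=2 tape=ccc[c]a_   (q2,c)→(q1,a,stay)
state=q1 head=2 tape=ccc[a]a_   (q1,a)→(q1,_,stay)
state=q1 head=2 tape=ccc[_]a_   (q1,_)→(q0,_,stay)
state=q0 head=2 tape=ccc[_]a_   (q0,_)→(q2,c,right)
state=q2 head=3 tape=cccc[a]_   (q2,a)→(q2,c,right)
state=q2 head=4 tape=ccccc[_]   (q2,_)→(q1,b,left)
state=q1 head=3 tape=cccc[c]b   (q1,c)→(q1,c,right)
state=q1 head=4 tape=ccccc[b]   (q1,b)→(q0,a,left)
state=q0 head=3 tape=cccc[c]a
Cell 3 holds c when M halts.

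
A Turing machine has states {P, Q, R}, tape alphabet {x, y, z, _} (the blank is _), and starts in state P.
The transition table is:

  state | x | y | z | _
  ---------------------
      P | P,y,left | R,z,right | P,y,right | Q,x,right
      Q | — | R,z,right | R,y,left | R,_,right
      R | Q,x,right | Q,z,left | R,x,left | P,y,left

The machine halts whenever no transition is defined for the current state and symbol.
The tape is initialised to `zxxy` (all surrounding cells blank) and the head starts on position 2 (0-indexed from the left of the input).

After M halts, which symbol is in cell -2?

P | __zx[x]y   read x → write y, move left, go to P
P | __z[x]yy   read x → write y, move left, go to P
P | __[z]yyy   read z → write y, move right, go to P
P | __y[y]yy   read y → write z, move right, go to R
R | __yz[y]y   read y → write z, move left, go to Q
Q | __y[z]zy   read z → write y, move left, go to R
R | __[y]yzy   read y → write z, move left, go to Q
Q | _[_]zyzy   read _ → write _, move right, go to R
R | __[z]yzy   read z → write x, move left, go to R
R | _[_]xyzy   read _ → write y, move left, go to P
P | [_]yxyzy   read _ → write x, move right, go to Q
Q | x[y]xyzy   read y → write z, move right, go to R
R | xz[x]yzy   read x → write x, move right, go to Q
Q | xzx[y]zy   read y → write z, move right, go to R
R | xzxz[z]y   read z → write x, move left, go to R
R | xzx[z]xy   read z → write x, move left, go to R
R | xz[x]xxy   read x → write x, move right, go to Q
Q | xzx[x]xy
Cell -2 holds x when M halts.

x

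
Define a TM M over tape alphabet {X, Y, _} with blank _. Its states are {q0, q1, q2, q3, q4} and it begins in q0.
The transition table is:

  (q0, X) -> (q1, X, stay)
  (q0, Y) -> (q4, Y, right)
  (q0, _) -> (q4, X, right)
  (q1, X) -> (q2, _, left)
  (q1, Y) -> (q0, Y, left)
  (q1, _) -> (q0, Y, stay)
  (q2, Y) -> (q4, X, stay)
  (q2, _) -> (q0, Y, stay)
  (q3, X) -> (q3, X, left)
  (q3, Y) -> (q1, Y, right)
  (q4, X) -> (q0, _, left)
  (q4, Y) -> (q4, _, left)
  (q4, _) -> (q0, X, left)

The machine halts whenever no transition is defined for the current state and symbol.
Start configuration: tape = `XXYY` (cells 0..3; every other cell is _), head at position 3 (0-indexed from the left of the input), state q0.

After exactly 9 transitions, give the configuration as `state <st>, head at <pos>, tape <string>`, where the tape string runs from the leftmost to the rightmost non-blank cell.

state q4, head at 4, tape XXYY

state=q0 head=3 tape=XXY[Y]_   (q0,Y)→(q4,Y,right)
state=q4 head=4 tape=XXYY[_]   (q4,_)→(q0,X,left)
state=q0 head=3 tape=XXY[Y]X   (q0,Y)→(q4,Y,right)
state=q4 head=4 tape=XXYY[X]   (q4,X)→(q0,_,left)
state=q0 head=3 tape=XXY[Y]_   (q0,Y)→(q4,Y,right)
state=q4 head=4 tape=XXYY[_]   (q4,_)→(q0,X,left)
state=q0 head=3 tape=XXY[Y]X   (q0,Y)→(q4,Y,right)
state=q4 head=4 tape=XXYY[X]   (q4,X)→(q0,_,left)
state=q0 head=3 tape=XXY[Y]_   (q0,Y)→(q4,Y,right)
state=q4 head=4 tape=XXYY[_]
After 9 steps: state q4, head at 4, tape XXYY.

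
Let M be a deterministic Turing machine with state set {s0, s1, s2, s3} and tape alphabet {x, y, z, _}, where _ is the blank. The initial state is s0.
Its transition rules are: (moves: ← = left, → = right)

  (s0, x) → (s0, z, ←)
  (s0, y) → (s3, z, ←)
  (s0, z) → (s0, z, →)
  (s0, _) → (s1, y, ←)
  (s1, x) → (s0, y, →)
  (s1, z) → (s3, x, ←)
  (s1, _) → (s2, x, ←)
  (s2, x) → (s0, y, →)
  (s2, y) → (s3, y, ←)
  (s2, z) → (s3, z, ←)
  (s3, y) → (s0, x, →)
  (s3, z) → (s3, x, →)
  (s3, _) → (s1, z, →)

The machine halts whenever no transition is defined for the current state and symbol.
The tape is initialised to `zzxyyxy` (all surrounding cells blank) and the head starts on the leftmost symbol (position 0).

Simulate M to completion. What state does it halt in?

state=s0 head=0 tape=[z]zxyyxy__   (s0,z)→(s0,z,→)
state=s0 head=1 tape=z[z]xyyxy__   (s0,z)→(s0,z,→)
state=s0 head=2 tape=zz[x]yyxy__   (s0,x)→(s0,z,←)
state=s0 head=1 tape=z[z]zyyxy__   (s0,z)→(s0,z,→)
state=s0 head=2 tape=zz[z]yyxy__   (s0,z)→(s0,z,→)
state=s0 head=3 tape=zzz[y]yxy__   (s0,y)→(s3,z,←)
state=s3 head=2 tape=zz[z]zyxy__   (s3,z)→(s3,x,→)
state=s3 head=3 tape=zzx[z]yxy__   (s3,z)→(s3,x,→)
state=s3 head=4 tape=zzxx[y]xy__   (s3,y)→(s0,x,→)
state=s0 head=5 tape=zzxxx[x]y__   (s0,x)→(s0,z,←)
state=s0 head=4 tape=zzxx[x]zy__   (s0,x)→(s0,z,←)
state=s0 head=3 tape=zzx[x]zzy__   (s0,x)→(s0,z,←)
state=s0 head=2 tape=zz[x]zzzy__   (s0,x)→(s0,z,←)
state=s0 head=1 tape=z[z]zzzzy__   (s0,z)→(s0,z,→)
state=s0 head=2 tape=zz[z]zzzy__   (s0,z)→(s0,z,→)
state=s0 head=3 tape=zzz[z]zzy__   (s0,z)→(s0,z,→)
state=s0 head=4 tape=zzzz[z]zy__   (s0,z)→(s0,z,→)
state=s0 head=5 tape=zzzzz[z]y__   (s0,z)→(s0,z,→)
state=s0 head=6 tape=zzzzzz[y]__   (s0,y)→(s3,z,←)
state=s3 head=5 tape=zzzzz[z]z__   (s3,z)→(s3,x,→)
state=s3 head=6 tape=zzzzzx[z]__   (s3,z)→(s3,x,→)
state=s3 head=7 tape=zzzzzxx[_]_   (s3,_)→(s1,z,→)
state=s1 head=8 tape=zzzzzxxz[_]   (s1,_)→(s2,x,←)
state=s2 head=7 tape=zzzzzxx[z]x   (s2,z)→(s3,z,←)
state=s3 head=6 tape=zzzzzx[x]zx
No transition is defined for (s3, x); M halts in state s3.

s3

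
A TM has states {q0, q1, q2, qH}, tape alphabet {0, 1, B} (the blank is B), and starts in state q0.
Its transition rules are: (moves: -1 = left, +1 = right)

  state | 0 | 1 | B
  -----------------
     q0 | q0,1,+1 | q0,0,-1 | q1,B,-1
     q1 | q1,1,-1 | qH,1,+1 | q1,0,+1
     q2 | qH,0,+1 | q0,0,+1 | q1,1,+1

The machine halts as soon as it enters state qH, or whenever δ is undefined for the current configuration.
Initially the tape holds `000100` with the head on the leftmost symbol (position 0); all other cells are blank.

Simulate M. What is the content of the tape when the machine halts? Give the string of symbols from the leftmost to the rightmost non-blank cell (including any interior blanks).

011100000

q0 | BBB[0]00100   read 0 → write 1, move +1, go to q0
q0 | BBB1[0]0100   read 0 → write 1, move +1, go to q0
q0 | BBB11[0]100   read 0 → write 1, move +1, go to q0
q0 | BBB111[1]00   read 1 → write 0, move -1, go to q0
q0 | BBB11[1]000   read 1 → write 0, move -1, go to q0
q0 | BBB1[1]0000   read 1 → write 0, move -1, go to q0
q0 | BBB[1]00000   read 1 → write 0, move -1, go to q0
q0 | BB[B]000000   read B → write B, move -1, go to q1
q1 | B[B]B000000   read B → write 0, move +1, go to q1
q1 | B0[B]000000   read B → write 0, move +1, go to q1
q1 | B00[0]00000   read 0 → write 1, move -1, go to q1
q1 | B0[0]100000   read 0 → write 1, move -1, go to q1
q1 | B[0]1100000   read 0 → write 1, move -1, go to q1
q1 | [B]11100000   read B → write 0, move +1, go to q1
q1 | 0[1]1100000   read 1 → write 1, move +1, go to qH
qH | 01[1]100000
The non-blank tape span at halt is 011100000.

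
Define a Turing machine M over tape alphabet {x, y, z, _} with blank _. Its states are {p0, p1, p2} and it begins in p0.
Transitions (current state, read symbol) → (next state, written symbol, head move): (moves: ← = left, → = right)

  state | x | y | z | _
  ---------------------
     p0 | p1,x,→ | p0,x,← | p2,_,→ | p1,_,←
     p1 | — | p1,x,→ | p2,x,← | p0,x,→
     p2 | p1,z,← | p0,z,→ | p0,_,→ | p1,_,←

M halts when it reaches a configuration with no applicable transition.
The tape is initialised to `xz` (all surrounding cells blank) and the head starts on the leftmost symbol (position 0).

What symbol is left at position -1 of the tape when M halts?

state=p0 head=0 tape=_[x]z_   (p0,x)→(p1,x,→)
state=p1 head=1 tape=_x[z]_   (p1,z)→(p2,x,←)
state=p2 head=0 tape=_[x]x_   (p2,x)→(p1,z,←)
state=p1 head=-1 tape=[_]zx_   (p1,_)→(p0,x,→)
state=p0 head=0 tape=x[z]x_   (p0,z)→(p2,_,→)
state=p2 head=1 tape=x_[x]_   (p2,x)→(p1,z,←)
state=p1 head=0 tape=x[_]z_   (p1,_)→(p0,x,→)
state=p0 head=1 tape=xx[z]_   (p0,z)→(p2,_,→)
state=p2 head=2 tape=xx_[_]   (p2,_)→(p1,_,←)
state=p1 head=1 tape=xx[_]_   (p1,_)→(p0,x,→)
state=p0 head=2 tape=xxx[_]   (p0,_)→(p1,_,←)
state=p1 head=1 tape=xx[x]_
Cell -1 holds x when M halts.

x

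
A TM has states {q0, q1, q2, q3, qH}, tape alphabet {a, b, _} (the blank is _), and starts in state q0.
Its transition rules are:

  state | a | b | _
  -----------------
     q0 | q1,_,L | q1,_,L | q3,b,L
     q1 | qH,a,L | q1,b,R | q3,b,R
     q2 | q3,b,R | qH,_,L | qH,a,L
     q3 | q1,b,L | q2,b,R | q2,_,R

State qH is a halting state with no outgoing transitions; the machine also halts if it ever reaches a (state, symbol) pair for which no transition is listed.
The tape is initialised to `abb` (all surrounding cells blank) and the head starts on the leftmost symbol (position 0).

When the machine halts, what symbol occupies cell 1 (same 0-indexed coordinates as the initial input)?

q0 | _[a]bb   read a → write _, move L, go to q1
q1 | [_]_bb   read _ → write b, move R, go to q3
q3 | b[_]bb   read _ → write _, move R, go to q2
q2 | b_[b]b   read b → write _, move L, go to qH
qH | b[_]_b
Cell 1 holds _ when M halts.

_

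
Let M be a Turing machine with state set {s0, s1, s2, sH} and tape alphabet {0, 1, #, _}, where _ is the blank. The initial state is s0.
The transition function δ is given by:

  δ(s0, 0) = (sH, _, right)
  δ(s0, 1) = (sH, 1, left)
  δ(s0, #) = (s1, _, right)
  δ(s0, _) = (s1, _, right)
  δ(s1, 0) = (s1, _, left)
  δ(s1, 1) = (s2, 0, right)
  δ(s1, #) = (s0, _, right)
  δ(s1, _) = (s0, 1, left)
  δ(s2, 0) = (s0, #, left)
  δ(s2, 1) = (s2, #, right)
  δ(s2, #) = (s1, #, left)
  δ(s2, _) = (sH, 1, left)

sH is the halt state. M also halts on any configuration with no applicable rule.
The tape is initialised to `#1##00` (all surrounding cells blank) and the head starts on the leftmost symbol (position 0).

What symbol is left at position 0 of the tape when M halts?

s0 | _[#]1##00   read # → write _, move right, go to s1
s1 | __[1]##00   read 1 → write 0, move right, go to s2
s2 | __0[#]#00   read # → write #, move left, go to s1
s1 | __[0]##00   read 0 → write _, move left, go to s1
s1 | _[_]_##00   read _ → write 1, move left, go to s0
s0 | [_]1_##00   read _ → write _, move right, go to s1
s1 | _[1]_##00   read 1 → write 0, move right, go to s2
s2 | _0[_]##00   read _ → write 1, move left, go to sH
sH | _[0]1##00
Cell 0 holds 0 when M halts.

0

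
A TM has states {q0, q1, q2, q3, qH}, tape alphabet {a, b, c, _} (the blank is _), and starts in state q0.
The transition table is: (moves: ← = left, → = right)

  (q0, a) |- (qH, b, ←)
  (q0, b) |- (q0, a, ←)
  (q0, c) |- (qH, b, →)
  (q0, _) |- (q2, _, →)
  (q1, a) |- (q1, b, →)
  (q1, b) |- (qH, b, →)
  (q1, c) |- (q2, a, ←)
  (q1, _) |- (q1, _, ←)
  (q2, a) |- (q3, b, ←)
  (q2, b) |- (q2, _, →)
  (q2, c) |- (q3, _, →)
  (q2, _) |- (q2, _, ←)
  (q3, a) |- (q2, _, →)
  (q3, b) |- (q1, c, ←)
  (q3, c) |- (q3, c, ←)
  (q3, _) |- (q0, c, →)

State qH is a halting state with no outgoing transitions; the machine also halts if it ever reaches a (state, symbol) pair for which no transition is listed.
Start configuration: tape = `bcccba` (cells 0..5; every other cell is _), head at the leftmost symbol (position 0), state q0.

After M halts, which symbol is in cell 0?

a

state=q0 head=0 tape=_[b]cccba   (q0,b)→(q0,a,←)
state=q0 head=-1 tape=[_]acccba   (q0,_)→(q2,_,→)
state=q2 head=0 tape=_[a]cccba   (q2,a)→(q3,b,←)
state=q3 head=-1 tape=[_]bcccba   (q3,_)→(q0,c,→)
state=q0 head=0 tape=c[b]cccba   (q0,b)→(q0,a,←)
state=q0 head=-1 tape=[c]acccba   (q0,c)→(qH,b,→)
state=qH head=0 tape=b[a]cccba
Cell 0 holds a when M halts.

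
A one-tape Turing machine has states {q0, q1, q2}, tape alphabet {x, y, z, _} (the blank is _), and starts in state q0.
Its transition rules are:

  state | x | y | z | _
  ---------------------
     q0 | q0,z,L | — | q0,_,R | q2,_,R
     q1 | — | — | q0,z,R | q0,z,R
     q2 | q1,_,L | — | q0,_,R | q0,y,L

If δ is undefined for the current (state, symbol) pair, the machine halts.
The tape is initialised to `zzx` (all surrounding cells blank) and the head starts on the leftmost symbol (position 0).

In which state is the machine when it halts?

q2

q0 | [z]zx__   read z → write _, move R, go to q0
q0 | _[z]x__   read z → write _, move R, go to q0
q0 | __[x]__   read x → write z, move L, go to q0
q0 | _[_]z__   read _ → write _, move R, go to q2
q2 | __[z]__   read z → write _, move R, go to q0
q0 | ___[_]_   read _ → write _, move R, go to q2
q2 | ____[_]   read _ → write y, move L, go to q0
q0 | ___[_]y   read _ → write _, move R, go to q2
q2 | ____[y]
No transition is defined for (q2, y); M halts in state q2.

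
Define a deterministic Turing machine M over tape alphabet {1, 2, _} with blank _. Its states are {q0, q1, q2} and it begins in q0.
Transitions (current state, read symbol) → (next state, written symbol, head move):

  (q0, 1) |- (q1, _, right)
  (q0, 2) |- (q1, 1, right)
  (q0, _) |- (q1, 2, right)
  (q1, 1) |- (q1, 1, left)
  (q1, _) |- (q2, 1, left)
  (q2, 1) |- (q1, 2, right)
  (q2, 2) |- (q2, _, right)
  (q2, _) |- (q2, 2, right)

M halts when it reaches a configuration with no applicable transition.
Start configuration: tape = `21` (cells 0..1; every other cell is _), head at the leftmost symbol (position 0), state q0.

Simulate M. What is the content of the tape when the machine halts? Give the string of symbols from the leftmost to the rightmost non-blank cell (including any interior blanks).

2211

state=q0 head=0 tape=__[2]1   (q0,2)→(q1,1,right)
state=q1 head=1 tape=__1[1]   (q1,1)→(q1,1,left)
state=q1 head=0 tape=__[1]1   (q1,1)→(q1,1,left)
state=q1 head=-1 tape=_[_]11   (q1,_)→(q2,1,left)
state=q2 head=-2 tape=[_]111   (q2,_)→(q2,2,right)
state=q2 head=-1 tape=2[1]11   (q2,1)→(q1,2,right)
state=q1 head=0 tape=22[1]1   (q1,1)→(q1,1,left)
state=q1 head=-1 tape=2[2]11
The non-blank tape span at halt is 2211.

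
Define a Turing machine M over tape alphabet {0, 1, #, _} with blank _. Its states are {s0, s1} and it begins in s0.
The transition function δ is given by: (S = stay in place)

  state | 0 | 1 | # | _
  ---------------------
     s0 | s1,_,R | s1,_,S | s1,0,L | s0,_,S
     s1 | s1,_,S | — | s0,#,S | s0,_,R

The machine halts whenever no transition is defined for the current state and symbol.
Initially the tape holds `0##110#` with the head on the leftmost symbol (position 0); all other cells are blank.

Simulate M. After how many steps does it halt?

9

s0 | [0]##110#   read 0 → write _, move R, go to s1
s1 | _[#]#110#   read # → write #, move S, go to s0
s0 | _[#]#110#   read # → write 0, move L, go to s1
s1 | [_]0#110#   read _ → write _, move R, go to s0
s0 | _[0]#110#   read 0 → write _, move R, go to s1
s1 | __[#]110#   read # → write #, move S, go to s0
s0 | __[#]110#   read # → write 0, move L, go to s1
s1 | _[_]0110#   read _ → write _, move R, go to s0
s0 | __[0]110#   read 0 → write _, move R, go to s1
s1 | ___[1]10#
M halts after 9 transitions.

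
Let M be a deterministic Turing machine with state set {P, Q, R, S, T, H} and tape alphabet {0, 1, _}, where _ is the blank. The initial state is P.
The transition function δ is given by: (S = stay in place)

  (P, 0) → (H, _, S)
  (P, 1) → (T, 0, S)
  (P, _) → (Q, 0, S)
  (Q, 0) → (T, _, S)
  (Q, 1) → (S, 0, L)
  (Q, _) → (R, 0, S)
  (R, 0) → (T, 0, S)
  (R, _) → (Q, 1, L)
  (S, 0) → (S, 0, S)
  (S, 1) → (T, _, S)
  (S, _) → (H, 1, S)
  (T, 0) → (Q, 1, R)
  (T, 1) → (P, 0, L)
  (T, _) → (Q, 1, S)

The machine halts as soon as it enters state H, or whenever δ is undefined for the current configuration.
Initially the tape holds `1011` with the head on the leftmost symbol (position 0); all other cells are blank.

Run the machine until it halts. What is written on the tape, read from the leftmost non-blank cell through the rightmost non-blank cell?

10011

P | _[1]011   read 1 → write 0, move S, go to T
T | _[0]011   read 0 → write 1, move R, go to Q
Q | _1[0]11   read 0 → write _, move S, go to T
T | _1[_]11   read _ → write 1, move S, go to Q
Q | _1[1]11   read 1 → write 0, move L, go to S
S | _[1]011   read 1 → write _, move S, go to T
T | _[_]011   read _ → write 1, move S, go to Q
Q | _[1]011   read 1 → write 0, move L, go to S
S | [_]0011   read _ → write 1, move S, go to H
H | [1]0011
The non-blank tape span at halt is 10011.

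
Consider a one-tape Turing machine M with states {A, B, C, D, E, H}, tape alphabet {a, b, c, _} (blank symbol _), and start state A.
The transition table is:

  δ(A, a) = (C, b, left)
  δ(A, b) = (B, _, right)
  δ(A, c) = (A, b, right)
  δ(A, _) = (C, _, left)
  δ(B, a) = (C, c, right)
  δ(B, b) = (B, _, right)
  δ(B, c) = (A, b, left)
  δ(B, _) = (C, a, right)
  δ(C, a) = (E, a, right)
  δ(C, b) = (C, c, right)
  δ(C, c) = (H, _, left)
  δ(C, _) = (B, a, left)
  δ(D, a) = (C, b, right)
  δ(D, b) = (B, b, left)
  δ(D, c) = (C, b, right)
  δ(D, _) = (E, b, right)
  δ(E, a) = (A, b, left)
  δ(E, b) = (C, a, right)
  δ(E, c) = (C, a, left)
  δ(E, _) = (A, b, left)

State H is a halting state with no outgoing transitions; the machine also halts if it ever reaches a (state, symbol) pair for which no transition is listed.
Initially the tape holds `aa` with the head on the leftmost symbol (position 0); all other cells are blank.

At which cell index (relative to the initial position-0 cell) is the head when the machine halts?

1

state=A head=0 tape=__[a]a___   (A,a)→(C,b,left)
state=C head=-1 tape=_[_]ba___   (C,_)→(B,a,left)
state=B head=-2 tape=[_]aba___   (B,_)→(C,a,right)
state=C head=-1 tape=a[a]ba___   (C,a)→(E,a,right)
state=E head=0 tape=aa[b]a___   (E,b)→(C,a,right)
state=C head=1 tape=aaa[a]___   (C,a)→(E,a,right)
state=E head=2 tape=aaaa[_]__   (E,_)→(A,b,left)
state=A head=1 tape=aaa[a]b__   (A,a)→(C,b,left)
state=C head=0 tape=aa[a]bb__   (C,a)→(E,a,right)
state=E head=1 tape=aaa[b]b__   (E,b)→(C,a,right)
state=C head=2 tape=aaaa[b]__   (C,b)→(C,c,right)
state=C head=3 tape=aaaac[_]_   (C,_)→(B,a,left)
state=B head=2 tape=aaaa[c]a_   (B,c)→(A,b,left)
state=A head=1 tape=aaa[a]ba_   (A,a)→(C,b,left)
state=C head=0 tape=aa[a]bba_   (C,a)→(E,a,right)
state=E head=1 tape=aaa[b]ba_   (E,b)→(C,a,right)
state=C head=2 tape=aaaa[b]a_   (C,b)→(C,c,right)
state=C head=3 tape=aaaac[a]_   (C,a)→(E,a,right)
state=E head=4 tape=aaaaca[_]   (E,_)→(A,b,left)
state=A head=3 tape=aaaac[a]b   (A,a)→(C,b,left)
state=C head=2 tape=aaaa[c]bb   (C,c)→(H,_,left)
state=H head=1 tape=aaa[a]_bb
At halt the head is at cell 1.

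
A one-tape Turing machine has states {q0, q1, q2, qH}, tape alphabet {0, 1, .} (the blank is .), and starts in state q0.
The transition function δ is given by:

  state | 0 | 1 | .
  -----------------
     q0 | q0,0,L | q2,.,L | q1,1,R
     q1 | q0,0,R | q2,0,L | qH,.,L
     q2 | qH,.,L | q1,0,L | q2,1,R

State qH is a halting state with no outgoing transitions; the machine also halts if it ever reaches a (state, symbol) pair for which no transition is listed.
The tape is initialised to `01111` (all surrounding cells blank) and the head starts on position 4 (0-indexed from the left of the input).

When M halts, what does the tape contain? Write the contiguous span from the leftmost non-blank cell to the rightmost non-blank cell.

q0 | ..0111[1]   read 1 → write ., move L, go to q2
q2 | ..011[1].   read 1 → write 0, move L, go to q1
q1 | ..01[1]0.   read 1 → write 0, move L, go to q2
q2 | ..0[1]00.   read 1 → write 0, move L, go to q1
q1 | ..[0]000.   read 0 → write 0, move R, go to q0
q0 | ..0[0]00.   read 0 → write 0, move L, go to q0
q0 | ..[0]000.   read 0 → write 0, move L, go to q0
q0 | .[.]0000.   read . → write 1, move R, go to q1
q1 | .1[0]000.   read 0 → write 0, move R, go to q0
q0 | .10[0]00.   read 0 → write 0, move L, go to q0
q0 | .1[0]000.   read 0 → write 0, move L, go to q0
q0 | .[1]0000.   read 1 → write ., move L, go to q2
q2 | [.].0000.   read . → write 1, move R, go to q2
q2 | 1[.]0000.   read . → write 1, move R, go to q2
q2 | 11[0]000.   read 0 → write ., move L, go to qH
qH | 1[1].000.
The non-blank tape span at halt is 11.000.

11.000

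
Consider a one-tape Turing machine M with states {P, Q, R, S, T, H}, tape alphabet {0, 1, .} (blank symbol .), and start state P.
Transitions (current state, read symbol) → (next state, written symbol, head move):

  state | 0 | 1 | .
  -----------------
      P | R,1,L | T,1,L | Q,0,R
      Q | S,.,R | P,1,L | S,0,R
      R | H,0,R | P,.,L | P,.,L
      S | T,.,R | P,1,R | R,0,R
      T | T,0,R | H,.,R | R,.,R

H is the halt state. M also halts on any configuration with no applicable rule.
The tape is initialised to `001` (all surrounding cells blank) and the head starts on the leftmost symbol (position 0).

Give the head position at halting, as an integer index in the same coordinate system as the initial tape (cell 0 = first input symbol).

P | ..[0]01   read 0 → write 1, move L, go to R
R | .[.]101   read . → write ., move L, go to P
P | [.].101   read . → write 0, move R, go to Q
Q | 0[.]101   read . → write 0, move R, go to S
S | 00[1]01   read 1 → write 1, move R, go to P
P | 001[0]1   read 0 → write 1, move L, go to R
R | 00[1]11   read 1 → write ., move L, go to P
P | 0[0].11   read 0 → write 1, move L, go to R
R | [0]1.11   read 0 → write 0, move R, go to H
H | 0[1].11
At halt the head is at cell -1.

-1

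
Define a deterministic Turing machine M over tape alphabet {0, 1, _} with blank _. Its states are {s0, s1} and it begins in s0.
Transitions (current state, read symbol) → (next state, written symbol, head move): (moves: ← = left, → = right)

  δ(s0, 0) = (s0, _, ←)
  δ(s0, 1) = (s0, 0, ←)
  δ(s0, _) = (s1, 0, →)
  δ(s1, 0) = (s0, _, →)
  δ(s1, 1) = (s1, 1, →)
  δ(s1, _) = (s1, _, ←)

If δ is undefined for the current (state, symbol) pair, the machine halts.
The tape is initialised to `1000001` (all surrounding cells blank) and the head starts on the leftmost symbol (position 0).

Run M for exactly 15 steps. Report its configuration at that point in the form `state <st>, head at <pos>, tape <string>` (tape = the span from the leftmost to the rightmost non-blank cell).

s0 | _[1]000001   read 1 → write 0, move ←, go to s0
s0 | [_]0000001   read _ → write 0, move →, go to s1
s1 | 0[0]000001   read 0 → write _, move →, go to s0
s0 | 0_[0]00001   read 0 → write _, move ←, go to s0
s0 | 0[_]_00001   read _ → write 0, move →, go to s1
s1 | 00[_]00001   read _ → write _, move ←, go to s1
s1 | 0[0]_00001   read 0 → write _, move →, go to s0
s0 | 0_[_]00001   read _ → write 0, move →, go to s1
s1 | 0_0[0]0001   read 0 → write _, move →, go to s0
s0 | 0_0_[0]001   read 0 → write _, move ←, go to s0
s0 | 0_0[_]_001   read _ → write 0, move →, go to s1
s1 | 0_00[_]001   read _ → write _, move ←, go to s1
s1 | 0_0[0]_001   read 0 → write _, move →, go to s0
s0 | 0_0_[_]001   read _ → write 0, move →, go to s1
s1 | 0_0_0[0]01   read 0 → write _, move →, go to s0
s0 | 0_0_0_[0]1
After 15 steps: state s0, head at 5, tape 0_0_0_01.

state s0, head at 5, tape 0_0_0_01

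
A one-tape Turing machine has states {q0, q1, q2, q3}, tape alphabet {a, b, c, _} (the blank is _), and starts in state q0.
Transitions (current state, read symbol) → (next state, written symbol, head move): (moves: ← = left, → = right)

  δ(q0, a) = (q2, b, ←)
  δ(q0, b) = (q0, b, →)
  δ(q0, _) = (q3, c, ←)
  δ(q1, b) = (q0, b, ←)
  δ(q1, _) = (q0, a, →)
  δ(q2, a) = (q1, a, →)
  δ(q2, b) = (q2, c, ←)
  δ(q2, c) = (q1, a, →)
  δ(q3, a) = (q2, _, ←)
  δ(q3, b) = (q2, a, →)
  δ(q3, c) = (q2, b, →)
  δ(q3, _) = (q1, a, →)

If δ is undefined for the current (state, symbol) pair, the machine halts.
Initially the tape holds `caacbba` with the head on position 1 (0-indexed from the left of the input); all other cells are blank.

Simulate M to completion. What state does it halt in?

q2

q0 | _c[a]acbba   read a → write b, move ←, go to q2
q2 | _[c]bacbba   read c → write a, move →, go to q1
q1 | _a[b]acbba   read b → write b, move ←, go to q0
q0 | _[a]bacbba   read a → write b, move ←, go to q2
q2 | [_]bbacbba
No transition is defined for (q2, _); M halts in state q2.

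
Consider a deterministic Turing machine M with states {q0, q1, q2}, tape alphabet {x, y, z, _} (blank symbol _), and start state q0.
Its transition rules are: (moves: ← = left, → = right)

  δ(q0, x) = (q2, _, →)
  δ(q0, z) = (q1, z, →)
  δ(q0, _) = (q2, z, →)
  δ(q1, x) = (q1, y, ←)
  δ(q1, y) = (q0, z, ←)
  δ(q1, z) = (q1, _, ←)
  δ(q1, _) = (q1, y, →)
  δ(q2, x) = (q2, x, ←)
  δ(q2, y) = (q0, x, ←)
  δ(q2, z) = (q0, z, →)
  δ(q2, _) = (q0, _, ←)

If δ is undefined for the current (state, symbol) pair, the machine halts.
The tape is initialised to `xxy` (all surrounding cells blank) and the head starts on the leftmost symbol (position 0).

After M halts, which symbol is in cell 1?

state=q0 head=0 tape=__[x]xy   (q0,x)→(q2,_,→)
state=q2 head=1 tape=___[x]y   (q2,x)→(q2,x,←)
state=q2 head=0 tape=__[_]xy   (q2,_)→(q0,_,←)
state=q0 head=-1 tape=_[_]_xy   (q0,_)→(q2,z,→)
state=q2 head=0 tape=_z[_]xy   (q2,_)→(q0,_,←)
state=q0 head=-1 tape=_[z]_xy   (q0,z)→(q1,z,→)
state=q1 head=0 tape=_z[_]xy   (q1,_)→(q1,y,→)
state=q1 head=1 tape=_zy[x]y   (q1,x)→(q1,y,←)
state=q1 head=0 tape=_z[y]yy   (q1,y)→(q0,z,←)
state=q0 head=-1 tape=_[z]zyy   (q0,z)→(q1,z,→)
state=q1 head=0 tape=_z[z]yy   (q1,z)→(q1,_,←)
state=q1 head=-1 tape=_[z]_yy   (q1,z)→(q1,_,←)
state=q1 head=-2 tape=[_]__yy   (q1,_)→(q1,y,→)
state=q1 head=-1 tape=y[_]_yy   (q1,_)→(q1,y,→)
state=q1 head=0 tape=yy[_]yy   (q1,_)→(q1,y,→)
state=q1 head=1 tape=yyy[y]y   (q1,y)→(q0,z,←)
state=q0 head=0 tape=yy[y]zy
Cell 1 holds z when M halts.

z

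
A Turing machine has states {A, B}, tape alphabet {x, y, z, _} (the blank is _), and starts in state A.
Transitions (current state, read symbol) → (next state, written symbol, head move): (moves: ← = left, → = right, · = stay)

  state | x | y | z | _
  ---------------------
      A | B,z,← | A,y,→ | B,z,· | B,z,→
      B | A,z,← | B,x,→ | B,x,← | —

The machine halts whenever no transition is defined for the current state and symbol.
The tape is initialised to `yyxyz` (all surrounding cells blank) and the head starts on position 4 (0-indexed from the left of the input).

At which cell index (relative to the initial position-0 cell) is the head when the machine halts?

-2

A | __yyxy[z]   read z → write z, move ·, go to B
B | __yyxy[z]   read z → write x, move ←, go to B
B | __yyx[y]x   read y → write x, move →, go to B
B | __yyxx[x]   read x → write z, move ←, go to A
A | __yyx[x]z   read x → write z, move ←, go to B
B | __yy[x]zz   read x → write z, move ←, go to A
A | __y[y]zzz   read y → write y, move →, go to A
A | __yy[z]zz   read z → write z, move ·, go to B
B | __yy[z]zz   read z → write x, move ←, go to B
B | __y[y]xzz   read y → write x, move →, go to B
B | __yx[x]zz   read x → write z, move ←, go to A
A | __y[x]zzz   read x → write z, move ←, go to B
B | __[y]zzzz   read y → write x, move →, go to B
B | __x[z]zzz   read z → write x, move ←, go to B
B | __[x]xzzz   read x → write z, move ←, go to A
A | _[_]zxzzz   read _ → write z, move →, go to B
B | _z[z]xzzz   read z → write x, move ←, go to B
B | _[z]xxzzz   read z → write x, move ←, go to B
B | [_]xxxzzz
At halt the head is at cell -2.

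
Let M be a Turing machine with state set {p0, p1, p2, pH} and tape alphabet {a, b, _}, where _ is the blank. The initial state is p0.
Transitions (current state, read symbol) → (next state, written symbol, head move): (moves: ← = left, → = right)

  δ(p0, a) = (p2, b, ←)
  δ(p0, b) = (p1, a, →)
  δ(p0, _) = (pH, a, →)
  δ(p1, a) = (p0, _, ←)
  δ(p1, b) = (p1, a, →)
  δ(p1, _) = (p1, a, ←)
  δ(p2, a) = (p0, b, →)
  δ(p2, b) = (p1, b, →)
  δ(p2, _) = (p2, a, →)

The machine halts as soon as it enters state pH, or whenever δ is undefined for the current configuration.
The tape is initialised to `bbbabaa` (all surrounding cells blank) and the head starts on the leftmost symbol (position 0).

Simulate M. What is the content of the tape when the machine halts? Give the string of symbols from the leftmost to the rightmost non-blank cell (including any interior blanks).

state=p0 head=0 tape=__[b]bbabaa   (p0,b)→(p1,a,→)
state=p1 head=1 tape=__a[b]babaa   (p1,b)→(p1,a,→)
state=p1 head=2 tape=__aa[b]abaa   (p1,b)→(p1,a,→)
state=p1 head=3 tape=__aaa[a]baa   (p1,a)→(p0,_,←)
state=p0 head=2 tape=__aa[a]_baa   (p0,a)→(p2,b,←)
state=p2 head=1 tape=__a[a]b_baa   (p2,a)→(p0,b,→)
state=p0 head=2 tape=__ab[b]_baa   (p0,b)→(p1,a,→)
state=p1 head=3 tape=__aba[_]baa   (p1,_)→(p1,a,←)
state=p1 head=2 tape=__ab[a]abaa   (p1,a)→(p0,_,←)
state=p0 head=1 tape=__a[b]_abaa   (p0,b)→(p1,a,→)
state=p1 head=2 tape=__aa[_]abaa   (p1,_)→(p1,a,←)
state=p1 head=1 tape=__a[a]aabaa   (p1,a)→(p0,_,←)
state=p0 head=0 tape=__[a]_aabaa   (p0,a)→(p2,b,←)
state=p2 head=-1 tape=_[_]b_aabaa   (p2,_)→(p2,a,→)
state=p2 head=0 tape=_a[b]_aabaa   (p2,b)→(p1,b,→)
state=p1 head=1 tape=_ab[_]aabaa   (p1,_)→(p1,a,←)
state=p1 head=0 tape=_a[b]aaabaa   (p1,b)→(p1,a,→)
state=p1 head=1 tape=_aa[a]aabaa   (p1,a)→(p0,_,←)
state=p0 head=0 tape=_a[a]_aabaa   (p0,a)→(p2,b,←)
state=p2 head=-1 tape=_[a]b_aabaa   (p2,a)→(p0,b,→)
state=p0 head=0 tape=_b[b]_aabaa   (p0,b)→(p1,a,→)
state=p1 head=1 tape=_ba[_]aabaa   (p1,_)→(p1,a,←)
state=p1 head=0 tape=_b[a]aaabaa   (p1,a)→(p0,_,←)
state=p0 head=-1 tape=_[b]_aaabaa   (p0,b)→(p1,a,→)
state=p1 head=0 tape=_a[_]aaabaa   (p1,_)→(p1,a,←)
state=p1 head=-1 tape=_[a]aaaabaa   (p1,a)→(p0,_,←)
state=p0 head=-2 tape=[_]_aaaabaa   (p0,_)→(pH,a,→)
state=pH head=-1 tape=a[_]aaaabaa
The non-blank tape span at halt is a_aaaabaa.

a_aaaabaa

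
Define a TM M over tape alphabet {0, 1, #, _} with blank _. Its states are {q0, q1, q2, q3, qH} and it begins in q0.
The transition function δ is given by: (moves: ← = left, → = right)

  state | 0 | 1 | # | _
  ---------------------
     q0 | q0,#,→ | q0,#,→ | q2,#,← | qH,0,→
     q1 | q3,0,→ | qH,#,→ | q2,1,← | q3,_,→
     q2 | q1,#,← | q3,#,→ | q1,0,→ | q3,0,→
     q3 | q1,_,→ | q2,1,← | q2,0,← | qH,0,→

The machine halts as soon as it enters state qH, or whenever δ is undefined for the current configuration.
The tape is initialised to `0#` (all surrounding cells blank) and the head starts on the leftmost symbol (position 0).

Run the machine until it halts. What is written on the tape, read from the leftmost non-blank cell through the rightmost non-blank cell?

state=q0 head=0 tape=_[0]#_   (q0,0)→(q0,#,→)
state=q0 head=1 tape=_#[#]_   (q0,#)→(q2,#,←)
state=q2 head=0 tape=_[#]#_   (q2,#)→(q1,0,→)
state=q1 head=1 tape=_0[#]_   (q1,#)→(q2,1,←)
state=q2 head=0 tape=_[0]1_   (q2,0)→(q1,#,←)
state=q1 head=-1 tape=[_]#1_   (q1,_)→(q3,_,→)
state=q3 head=0 tape=_[#]1_   (q3,#)→(q2,0,←)
state=q2 head=-1 tape=[_]01_   (q2,_)→(q3,0,→)
state=q3 head=0 tape=0[0]1_   (q3,0)→(q1,_,→)
state=q1 head=1 tape=0_[1]_   (q1,1)→(qH,#,→)
state=qH head=2 tape=0_#[_]
The non-blank tape span at halt is 0_#.

0_#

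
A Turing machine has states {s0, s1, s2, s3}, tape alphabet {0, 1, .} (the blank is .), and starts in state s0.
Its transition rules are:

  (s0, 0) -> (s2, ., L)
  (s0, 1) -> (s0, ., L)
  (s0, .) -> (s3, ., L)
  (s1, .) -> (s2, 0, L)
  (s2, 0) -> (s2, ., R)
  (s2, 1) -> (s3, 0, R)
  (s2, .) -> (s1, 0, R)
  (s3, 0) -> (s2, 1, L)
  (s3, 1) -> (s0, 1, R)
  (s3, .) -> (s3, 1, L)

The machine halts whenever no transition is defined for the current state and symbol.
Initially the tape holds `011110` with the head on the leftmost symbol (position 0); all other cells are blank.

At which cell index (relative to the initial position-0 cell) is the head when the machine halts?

5

state=s0 head=0 tape=.[0]11110.   (s0,0)→(s2,.,L)
state=s2 head=-1 tape=[.].11110.   (s2,.)→(s1,0,R)
state=s1 head=0 tape=0[.]11110.   (s1,.)→(s2,0,L)
state=s2 head=-1 tape=[0]011110.   (s2,0)→(s2,.,R)
state=s2 head=0 tape=.[0]11110.   (s2,0)→(s2,.,R)
state=s2 head=1 tape=..[1]1110.   (s2,1)→(s3,0,R)
state=s3 head=2 tape=..0[1]110.   (s3,1)→(s0,1,R)
state=s0 head=3 tape=..01[1]10.   (s0,1)→(s0,.,L)
state=s0 head=2 tape=..0[1].10.   (s0,1)→(s0,.,L)
state=s0 head=1 tape=..[0]..10.   (s0,0)→(s2,.,L)
state=s2 head=0 tape=.[.]...10.   (s2,.)→(s1,0,R)
state=s1 head=1 tape=.0[.]..10.   (s1,.)→(s2,0,L)
state=s2 head=0 tape=.[0]0..10.   (s2,0)→(s2,.,R)
state=s2 head=1 tape=..[0]..10.   (s2,0)→(s2,.,R)
state=s2 head=2 tape=...[.].10.   (s2,.)→(s1,0,R)
state=s1 head=3 tape=...0[.]10.   (s1,.)→(s2,0,L)
state=s2 head=2 tape=...[0]010.   (s2,0)→(s2,.,R)
state=s2 head=3 tape=....[0]10.   (s2,0)→(s2,.,R)
state=s2 head=4 tape=.....[1]0.   (s2,1)→(s3,0,R)
state=s3 head=5 tape=.....0[0].   (s3,0)→(s2,1,L)
state=s2 head=4 tape=.....[0]1.   (s2,0)→(s2,.,R)
state=s2 head=5 tape=......[1].   (s2,1)→(s3,0,R)
state=s3 head=6 tape=......0[.]   (s3,.)→(s3,1,L)
state=s3 head=5 tape=......[0]1   (s3,0)→(s2,1,L)
state=s2 head=4 tape=.....[.]11   (s2,.)→(s1,0,R)
state=s1 head=5 tape=.....0[1]1
At halt the head is at cell 5.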